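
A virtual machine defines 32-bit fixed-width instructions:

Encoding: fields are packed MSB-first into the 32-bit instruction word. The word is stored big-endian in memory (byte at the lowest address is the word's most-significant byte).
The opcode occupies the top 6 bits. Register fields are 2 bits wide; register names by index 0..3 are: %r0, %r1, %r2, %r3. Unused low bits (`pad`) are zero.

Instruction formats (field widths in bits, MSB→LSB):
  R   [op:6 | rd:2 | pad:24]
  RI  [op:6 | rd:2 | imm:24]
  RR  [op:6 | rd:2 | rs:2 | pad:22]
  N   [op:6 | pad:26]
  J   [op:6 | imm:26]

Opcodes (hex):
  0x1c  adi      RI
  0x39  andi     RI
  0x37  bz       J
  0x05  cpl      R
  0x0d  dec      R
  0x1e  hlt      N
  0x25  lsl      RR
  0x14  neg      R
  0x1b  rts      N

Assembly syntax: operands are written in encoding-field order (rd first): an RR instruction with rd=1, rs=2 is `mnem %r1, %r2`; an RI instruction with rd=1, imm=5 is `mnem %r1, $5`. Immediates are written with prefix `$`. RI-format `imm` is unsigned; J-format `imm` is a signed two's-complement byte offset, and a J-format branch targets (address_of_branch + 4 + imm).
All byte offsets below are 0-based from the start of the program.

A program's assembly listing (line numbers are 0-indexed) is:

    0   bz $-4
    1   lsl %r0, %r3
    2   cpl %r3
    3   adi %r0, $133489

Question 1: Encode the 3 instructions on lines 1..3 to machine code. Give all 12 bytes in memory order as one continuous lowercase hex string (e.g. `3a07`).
94c000001700000070020971

line 1 (lsl): pack op=0x25:6|rd=0:2|rs=3:2|pad=0:22 = 0x94c00000; big→ 94 c0 00 00
line 2 (cpl): pack op=0x5:6|rd=3:2|pad=0:24 = 0x17000000; big→ 17 00 00 00
line 3 (adi): pack op=0x1c:6|rd=0:2|imm=133489:24 = 0x70020971; big→ 70 02 09 71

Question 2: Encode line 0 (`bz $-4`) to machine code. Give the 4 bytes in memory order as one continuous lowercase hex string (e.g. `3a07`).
line 0 (bz): pack op=0x37:6|imm=-4:26 = 0xdffffffc; big→ df ff ff fc

dffffffc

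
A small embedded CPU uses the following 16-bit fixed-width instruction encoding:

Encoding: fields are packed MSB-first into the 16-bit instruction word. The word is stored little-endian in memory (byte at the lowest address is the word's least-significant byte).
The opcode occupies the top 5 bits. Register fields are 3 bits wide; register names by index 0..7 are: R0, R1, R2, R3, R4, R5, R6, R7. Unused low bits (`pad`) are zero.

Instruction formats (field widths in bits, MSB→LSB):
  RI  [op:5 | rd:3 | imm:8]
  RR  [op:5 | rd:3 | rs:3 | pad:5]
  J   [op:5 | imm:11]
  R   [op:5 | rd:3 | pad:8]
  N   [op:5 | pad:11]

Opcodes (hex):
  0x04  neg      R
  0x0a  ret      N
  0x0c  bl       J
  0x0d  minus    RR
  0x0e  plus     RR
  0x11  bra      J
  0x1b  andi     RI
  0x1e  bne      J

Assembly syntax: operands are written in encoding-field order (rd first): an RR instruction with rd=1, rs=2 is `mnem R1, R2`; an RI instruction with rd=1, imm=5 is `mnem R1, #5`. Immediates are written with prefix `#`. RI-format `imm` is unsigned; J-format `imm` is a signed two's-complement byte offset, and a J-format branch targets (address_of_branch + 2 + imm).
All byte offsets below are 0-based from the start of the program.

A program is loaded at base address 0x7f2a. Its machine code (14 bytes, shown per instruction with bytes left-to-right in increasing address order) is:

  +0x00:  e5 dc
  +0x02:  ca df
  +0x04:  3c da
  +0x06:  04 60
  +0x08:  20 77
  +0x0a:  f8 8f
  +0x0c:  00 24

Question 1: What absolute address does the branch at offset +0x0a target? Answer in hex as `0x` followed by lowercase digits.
0x7f2e

[0a] f8 8f → 0x8ff8
  op=0x8ff8>>11=0x11 ⇒ bra (J)
  imm@[10:0]=0x7f8 (s11→-8) ⇒ #-8
  target = base 0x7f2a + off 0x0a + 2 + imm -8 = 0x7f2e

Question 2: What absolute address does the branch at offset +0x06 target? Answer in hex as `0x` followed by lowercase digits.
+0x06: 04 60 ⇒ word 0x6004 (little)
  op=0x6004>>11=0xc ⇒ bl (J)
  imm: (w>>0)&0x7ff=0x4 → #4
  target = base 0x7f2a + off 0x06 + 2 + imm 4 = 0x7f36

0x7f36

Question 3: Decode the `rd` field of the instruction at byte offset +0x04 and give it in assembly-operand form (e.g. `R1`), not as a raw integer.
R2

@+04  little-endian(3c da) = 0xda3c
  top 5b → 0x1b → andi [RI]
  [10:8] rd=2 = R2
  [7:0] imm=60 = #60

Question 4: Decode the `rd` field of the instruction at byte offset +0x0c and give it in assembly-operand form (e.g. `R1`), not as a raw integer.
R4

off 0x0c: read 00 24 as little → 0x2400
  opcode bits[15:11]=0x4: neg/R
  rd@[10:8]=0x4 ⇒ R4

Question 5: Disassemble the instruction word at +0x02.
[02] ca df → 0xdfca
  op=0xdfca>>11=0x1b ⇒ andi (RI)
  rd@[10:8]=0x7 ⇒ R7
  imm@[7:0]=0xca ⇒ #202

andi R7, #202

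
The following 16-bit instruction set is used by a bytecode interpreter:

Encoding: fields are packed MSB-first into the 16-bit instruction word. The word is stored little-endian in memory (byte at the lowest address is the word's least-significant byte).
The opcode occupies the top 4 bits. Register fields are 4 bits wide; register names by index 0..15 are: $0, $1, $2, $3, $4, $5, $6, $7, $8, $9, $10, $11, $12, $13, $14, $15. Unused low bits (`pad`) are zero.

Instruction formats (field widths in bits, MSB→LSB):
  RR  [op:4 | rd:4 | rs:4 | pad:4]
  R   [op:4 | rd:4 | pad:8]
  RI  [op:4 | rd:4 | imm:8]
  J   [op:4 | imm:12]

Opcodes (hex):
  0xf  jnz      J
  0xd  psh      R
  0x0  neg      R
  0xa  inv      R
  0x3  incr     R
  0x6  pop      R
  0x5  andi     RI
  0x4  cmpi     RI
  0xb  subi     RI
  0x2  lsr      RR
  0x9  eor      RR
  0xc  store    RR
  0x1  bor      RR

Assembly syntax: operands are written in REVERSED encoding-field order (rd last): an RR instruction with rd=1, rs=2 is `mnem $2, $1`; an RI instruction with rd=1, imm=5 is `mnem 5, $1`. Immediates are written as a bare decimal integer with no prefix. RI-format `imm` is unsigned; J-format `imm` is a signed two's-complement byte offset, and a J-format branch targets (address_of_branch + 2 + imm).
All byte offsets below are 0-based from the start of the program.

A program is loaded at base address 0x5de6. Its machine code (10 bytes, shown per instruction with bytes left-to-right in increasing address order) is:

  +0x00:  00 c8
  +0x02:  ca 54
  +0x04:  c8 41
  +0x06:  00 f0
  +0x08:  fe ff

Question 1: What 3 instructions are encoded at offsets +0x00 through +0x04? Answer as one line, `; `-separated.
store $0, $8; andi 202, $4; cmpi 200, $1

[00] 00 c8 → 0xc800
  op=0xc800>>12=0xc ⇒ store (RR)
  [11:8] rd=8 = $8
  [7:4] rs=0 = $0
[02] ca 54 → 0x54ca
  op=0x54ca>>12=0x5 ⇒ andi (RI)
  [11:8] rd=4 = $4
  [7:0] imm=202 = 202
[04] c8 41 → 0x41c8
  op=0x41c8>>12=0x4 ⇒ cmpi (RI)
  [11:8] rd=1 = $1
  [7:0] imm=200 = 200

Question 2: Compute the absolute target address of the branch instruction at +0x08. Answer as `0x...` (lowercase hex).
off 0x08: read fe ff as little → 0xfffe
  top 4b → 0xf → jnz [J]
  imm: (w>>0)&0xfff=0xffe (s12→-2) → -2
  target = base 0x5de6 + off 0x08 + 2 + imm -2 = 0x5dee

0x5dee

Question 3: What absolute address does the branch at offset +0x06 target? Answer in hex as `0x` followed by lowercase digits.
0x5dee

@+06  little-endian(00 f0) = 0xf000
  opcode bits[15:12]=0xf: jnz/J
  [11:0] imm=0 = 0
  target = base 0x5de6 + off 0x06 + 2 + imm 0 = 0x5dee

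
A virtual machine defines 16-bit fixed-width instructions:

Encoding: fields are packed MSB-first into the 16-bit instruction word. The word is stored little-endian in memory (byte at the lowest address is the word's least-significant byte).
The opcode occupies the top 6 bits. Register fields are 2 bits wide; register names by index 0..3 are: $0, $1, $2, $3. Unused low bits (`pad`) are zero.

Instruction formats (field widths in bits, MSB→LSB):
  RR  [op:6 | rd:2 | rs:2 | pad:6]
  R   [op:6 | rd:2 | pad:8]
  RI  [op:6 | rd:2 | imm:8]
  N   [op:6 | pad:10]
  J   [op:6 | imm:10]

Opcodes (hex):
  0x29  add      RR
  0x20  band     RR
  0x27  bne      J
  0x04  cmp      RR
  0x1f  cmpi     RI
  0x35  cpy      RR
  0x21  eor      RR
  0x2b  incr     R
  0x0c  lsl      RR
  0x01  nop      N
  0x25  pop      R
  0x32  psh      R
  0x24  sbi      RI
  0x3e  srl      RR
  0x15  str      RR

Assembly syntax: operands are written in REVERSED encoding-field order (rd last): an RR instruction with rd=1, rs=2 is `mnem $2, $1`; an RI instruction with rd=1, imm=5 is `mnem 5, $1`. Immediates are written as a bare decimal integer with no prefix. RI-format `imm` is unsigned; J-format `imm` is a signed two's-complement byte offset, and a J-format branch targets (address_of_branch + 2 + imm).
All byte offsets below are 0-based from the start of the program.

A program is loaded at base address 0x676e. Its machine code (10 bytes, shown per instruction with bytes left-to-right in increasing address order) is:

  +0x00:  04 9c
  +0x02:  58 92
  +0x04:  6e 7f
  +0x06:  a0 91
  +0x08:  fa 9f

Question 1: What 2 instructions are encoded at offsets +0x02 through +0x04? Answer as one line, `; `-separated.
sbi 88, $2; cmpi 110, $3

off 0x02: read 58 92 as little → 0x9258
  top 6b → 0x24 → sbi [RI]
  rd@[9:8]=0x2 ⇒ $2
  imm@[7:0]=0x58 ⇒ 88
off 0x04: read 6e 7f as little → 0x7f6e
  top 6b → 0x1f → cmpi [RI]
  rd@[9:8]=0x3 ⇒ $3
  imm@[7:0]=0x6e ⇒ 110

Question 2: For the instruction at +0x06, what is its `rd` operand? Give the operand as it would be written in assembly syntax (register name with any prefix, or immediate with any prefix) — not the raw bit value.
$1

[06] a0 91 → 0x91a0
  op=0x91a0>>10=0x24 ⇒ sbi (RI)
  rd: (w>>8)&0x3=0x1 → $1
  imm: (w>>0)&0xff=0xa0 → 160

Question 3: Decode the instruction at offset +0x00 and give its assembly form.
off 0x00: read 04 9c as little → 0x9c04
  opcode bits[15:10]=0x27: bne/J
  imm: (w>>0)&0x3ff=0x4 → 4

bne 4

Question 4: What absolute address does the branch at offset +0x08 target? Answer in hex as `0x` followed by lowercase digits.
0x6772

off 0x08: read fa 9f as little → 0x9ffa
  opcode bits[15:10]=0x27: bne/J
  imm@[9:0]=0x3fa (s10→-6) ⇒ -6
  target = base 0x676e + off 0x08 + 2 + imm -6 = 0x6772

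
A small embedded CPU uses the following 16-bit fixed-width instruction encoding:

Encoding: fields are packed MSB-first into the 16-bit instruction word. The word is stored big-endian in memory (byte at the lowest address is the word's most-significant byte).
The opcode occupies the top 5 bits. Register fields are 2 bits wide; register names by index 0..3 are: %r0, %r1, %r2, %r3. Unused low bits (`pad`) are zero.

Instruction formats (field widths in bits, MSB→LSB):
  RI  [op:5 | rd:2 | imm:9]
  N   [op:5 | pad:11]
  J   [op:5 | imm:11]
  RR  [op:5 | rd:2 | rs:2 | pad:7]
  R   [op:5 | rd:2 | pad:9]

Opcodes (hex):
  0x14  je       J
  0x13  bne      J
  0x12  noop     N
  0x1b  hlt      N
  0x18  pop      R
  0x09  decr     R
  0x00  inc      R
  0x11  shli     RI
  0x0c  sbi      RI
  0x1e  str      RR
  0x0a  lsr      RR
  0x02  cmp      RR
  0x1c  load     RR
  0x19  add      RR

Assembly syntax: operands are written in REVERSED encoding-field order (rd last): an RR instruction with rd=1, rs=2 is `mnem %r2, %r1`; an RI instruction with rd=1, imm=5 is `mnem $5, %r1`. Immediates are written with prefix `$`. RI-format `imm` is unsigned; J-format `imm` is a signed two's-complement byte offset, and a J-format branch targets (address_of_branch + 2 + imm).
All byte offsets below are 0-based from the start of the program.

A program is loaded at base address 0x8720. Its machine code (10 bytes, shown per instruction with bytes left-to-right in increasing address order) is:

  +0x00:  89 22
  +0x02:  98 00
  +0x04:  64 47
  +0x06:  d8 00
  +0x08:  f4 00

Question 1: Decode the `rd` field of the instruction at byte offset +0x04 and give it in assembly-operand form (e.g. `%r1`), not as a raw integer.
%r2

@+04  big-endian(64 47) = 0x6447
  opcode bits[15:11]=0xc: sbi/RI
  rd: (w>>9)&0x3=0x2 → %r2
  imm: (w>>0)&0x1ff=0x47 → $71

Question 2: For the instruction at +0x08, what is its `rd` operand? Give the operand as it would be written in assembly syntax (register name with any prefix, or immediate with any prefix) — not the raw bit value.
[08] f4 00 → 0xf400
  op=0xf400>>11=0x1e ⇒ str (RR)
  [10:9] rd=2 = %r2
  [8:7] rs=0 = %r0

%r2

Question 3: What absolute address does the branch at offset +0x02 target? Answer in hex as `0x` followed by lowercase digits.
@+02  big-endian(98 00) = 0x9800
  op=0x9800>>11=0x13 ⇒ bne (J)
  [10:0] imm=0 = $0
  target = base 0x8720 + off 0x02 + 2 + imm 0 = 0x8724

0x8724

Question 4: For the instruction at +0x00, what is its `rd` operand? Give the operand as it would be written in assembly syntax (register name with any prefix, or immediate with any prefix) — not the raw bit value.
%r0

off 0x00: read 89 22 as big → 0x8922
  op=0x8922>>11=0x11 ⇒ shli (RI)
  rd@[10:9]=0x0 ⇒ %r0
  imm@[8:0]=0x122 ⇒ $290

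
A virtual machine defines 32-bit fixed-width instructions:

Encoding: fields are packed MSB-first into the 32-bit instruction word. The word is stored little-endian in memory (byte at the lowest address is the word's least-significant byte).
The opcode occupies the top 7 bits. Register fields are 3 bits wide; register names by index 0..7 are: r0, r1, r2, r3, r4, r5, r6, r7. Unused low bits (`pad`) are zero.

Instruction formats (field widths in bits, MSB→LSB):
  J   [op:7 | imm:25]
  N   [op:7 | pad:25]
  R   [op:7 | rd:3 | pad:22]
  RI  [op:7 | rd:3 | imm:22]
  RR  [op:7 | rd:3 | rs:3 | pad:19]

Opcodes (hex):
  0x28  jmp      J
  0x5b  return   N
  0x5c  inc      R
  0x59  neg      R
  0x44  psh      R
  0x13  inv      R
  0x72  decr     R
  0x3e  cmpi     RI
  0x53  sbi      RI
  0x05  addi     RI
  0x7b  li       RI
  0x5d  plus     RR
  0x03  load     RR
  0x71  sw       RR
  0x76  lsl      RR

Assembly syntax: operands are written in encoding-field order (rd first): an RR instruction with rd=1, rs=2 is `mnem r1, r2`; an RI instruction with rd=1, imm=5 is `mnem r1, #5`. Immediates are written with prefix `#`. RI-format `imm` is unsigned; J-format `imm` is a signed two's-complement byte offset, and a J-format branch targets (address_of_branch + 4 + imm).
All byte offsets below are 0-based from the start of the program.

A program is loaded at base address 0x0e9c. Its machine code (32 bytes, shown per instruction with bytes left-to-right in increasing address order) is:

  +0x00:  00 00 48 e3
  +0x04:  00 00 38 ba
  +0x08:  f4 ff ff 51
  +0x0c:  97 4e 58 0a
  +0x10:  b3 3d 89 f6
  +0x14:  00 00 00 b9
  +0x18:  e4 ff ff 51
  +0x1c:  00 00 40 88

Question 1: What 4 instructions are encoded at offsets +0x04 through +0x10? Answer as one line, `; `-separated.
off 0x04: read 00 00 38 ba as little → 0xba380000
  op=0xba380000>>25=0x5d ⇒ plus (RR)
  [24:22] rd=0 = r0
  [21:19] rs=7 = r7
off 0x08: read f4 ff ff 51 as little → 0x51fffff4
  op=0x51fffff4>>25=0x28 ⇒ jmp (J)
  [24:0] imm=33554420 (s25→-12) = #-12
off 0x0c: read 97 4e 58 0a as little → 0x0a584e97
  op=0x0a584e97>>25=0x5 ⇒ addi (RI)
  [24:22] rd=1 = r1
  [21:0] imm=1592983 = #1592983
off 0x10: read b3 3d 89 f6 as little → 0xf6893db3
  op=0xf6893db3>>25=0x7b ⇒ li (RI)
  [24:22] rd=2 = r2
  [21:0] imm=605619 = #605619

plus r0, r7; jmp #-12; addi r1, #1592983; li r2, #605619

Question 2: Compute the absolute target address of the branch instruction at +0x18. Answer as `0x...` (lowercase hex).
off 0x18: read e4 ff ff 51 as little → 0x51ffffe4
  top 7b → 0x28 → jmp [J]
  imm: (w>>0)&0x1ffffff=0x1ffffe4 (s25→-28) → #-28
  target = base 0x0e9c + off 0x18 + 4 + imm -28 = 0x0e9c

0x0e9c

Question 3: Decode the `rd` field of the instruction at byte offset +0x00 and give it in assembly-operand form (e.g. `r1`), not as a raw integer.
[00] 00 00 48 e3 → 0xe3480000
  op=0xe3480000>>25=0x71 ⇒ sw (RR)
  rd: (w>>22)&0x7=0x5 → r5
  rs: (w>>19)&0x7=0x1 → r1

r5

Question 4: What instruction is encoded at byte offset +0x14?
inc r4

off 0x14: read 00 00 00 b9 as little → 0xb9000000
  opcode bits[31:25]=0x5c: inc/R
  rd@[24:22]=0x4 ⇒ r4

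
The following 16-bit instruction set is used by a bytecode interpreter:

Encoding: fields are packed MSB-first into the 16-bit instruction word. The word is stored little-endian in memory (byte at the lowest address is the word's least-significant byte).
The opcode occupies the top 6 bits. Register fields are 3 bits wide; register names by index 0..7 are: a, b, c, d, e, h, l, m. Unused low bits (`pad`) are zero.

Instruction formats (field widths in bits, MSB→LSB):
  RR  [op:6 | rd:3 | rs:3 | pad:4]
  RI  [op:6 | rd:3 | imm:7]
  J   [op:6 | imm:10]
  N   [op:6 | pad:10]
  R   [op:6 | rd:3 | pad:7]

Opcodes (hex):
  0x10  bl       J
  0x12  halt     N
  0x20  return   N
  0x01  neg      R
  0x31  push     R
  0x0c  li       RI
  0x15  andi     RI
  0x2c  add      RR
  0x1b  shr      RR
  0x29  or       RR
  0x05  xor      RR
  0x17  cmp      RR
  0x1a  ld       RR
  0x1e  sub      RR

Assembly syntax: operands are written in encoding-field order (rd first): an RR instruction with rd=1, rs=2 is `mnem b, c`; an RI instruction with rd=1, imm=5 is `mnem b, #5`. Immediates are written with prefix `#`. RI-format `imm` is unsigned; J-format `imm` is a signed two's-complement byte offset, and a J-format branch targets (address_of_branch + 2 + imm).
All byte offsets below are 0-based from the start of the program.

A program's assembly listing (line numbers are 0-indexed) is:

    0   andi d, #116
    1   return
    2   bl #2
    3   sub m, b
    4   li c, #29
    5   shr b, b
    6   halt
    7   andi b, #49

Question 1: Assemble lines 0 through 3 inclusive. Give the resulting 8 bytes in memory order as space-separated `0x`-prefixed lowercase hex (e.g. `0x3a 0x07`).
L0: andi op=0x15:6|rd=3:3|imm=116:7 ⇒ 0x55f4 ⇒ little f4 55
L1: return op=0x20:6|pad=0:10 ⇒ 0x8000 ⇒ little 00 80
L2: bl op=0x10:6|imm=2:10 ⇒ 0x4002 ⇒ little 02 40
L3: sub op=0x1e:6|rd=7:3|rs=1:3|pad=0:4 ⇒ 0x7b90 ⇒ little 90 7b

0xf4 0x55 0x00 0x80 0x02 0x40 0x90 0x7b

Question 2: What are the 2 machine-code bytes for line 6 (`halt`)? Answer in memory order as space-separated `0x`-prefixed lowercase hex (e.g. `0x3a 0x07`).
0x00 0x48

line 6 (halt): pack op=0x12:6|pad=0:10 = 0x4800; little→ 00 48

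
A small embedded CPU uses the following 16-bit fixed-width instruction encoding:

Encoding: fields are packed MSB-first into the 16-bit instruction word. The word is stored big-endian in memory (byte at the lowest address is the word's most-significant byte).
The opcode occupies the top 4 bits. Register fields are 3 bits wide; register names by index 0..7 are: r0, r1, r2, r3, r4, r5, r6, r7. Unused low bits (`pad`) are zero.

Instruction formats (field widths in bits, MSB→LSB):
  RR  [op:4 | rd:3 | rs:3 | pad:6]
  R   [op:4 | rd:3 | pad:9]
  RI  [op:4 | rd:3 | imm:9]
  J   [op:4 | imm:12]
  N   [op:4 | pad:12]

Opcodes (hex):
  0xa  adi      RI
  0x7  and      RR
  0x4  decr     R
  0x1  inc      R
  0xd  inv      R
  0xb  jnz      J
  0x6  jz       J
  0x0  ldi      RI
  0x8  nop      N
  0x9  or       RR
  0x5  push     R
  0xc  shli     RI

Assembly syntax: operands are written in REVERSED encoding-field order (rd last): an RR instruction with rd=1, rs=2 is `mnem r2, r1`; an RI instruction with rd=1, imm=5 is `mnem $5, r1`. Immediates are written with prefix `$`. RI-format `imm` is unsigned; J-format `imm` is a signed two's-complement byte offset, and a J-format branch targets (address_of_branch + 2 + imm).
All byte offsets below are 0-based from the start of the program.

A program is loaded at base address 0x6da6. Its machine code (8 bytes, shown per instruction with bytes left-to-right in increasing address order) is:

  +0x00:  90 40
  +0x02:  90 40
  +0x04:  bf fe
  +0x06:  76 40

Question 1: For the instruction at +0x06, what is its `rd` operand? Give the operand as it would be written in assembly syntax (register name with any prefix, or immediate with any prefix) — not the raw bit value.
+0x06: 76 40 ⇒ word 0x7640 (big)
  opcode bits[15:12]=0x7: and/RR
  rd@[11:9]=0x3 ⇒ r3
  rs@[8:6]=0x1 ⇒ r1

r3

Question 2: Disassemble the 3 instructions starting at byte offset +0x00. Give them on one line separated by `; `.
off 0x00: read 90 40 as big → 0x9040
  opcode bits[15:12]=0x9: or/RR
  rd@[11:9]=0x0 ⇒ r0
  rs@[8:6]=0x1 ⇒ r1
off 0x02: read 90 40 as big → 0x9040
  opcode bits[15:12]=0x9: or/RR
  rd@[11:9]=0x0 ⇒ r0
  rs@[8:6]=0x1 ⇒ r1
off 0x04: read bf fe as big → 0xbffe
  opcode bits[15:12]=0xb: jnz/J
  imm@[11:0]=0xffe (s12→-2) ⇒ $-2

or r1, r0; or r1, r0; jnz $-2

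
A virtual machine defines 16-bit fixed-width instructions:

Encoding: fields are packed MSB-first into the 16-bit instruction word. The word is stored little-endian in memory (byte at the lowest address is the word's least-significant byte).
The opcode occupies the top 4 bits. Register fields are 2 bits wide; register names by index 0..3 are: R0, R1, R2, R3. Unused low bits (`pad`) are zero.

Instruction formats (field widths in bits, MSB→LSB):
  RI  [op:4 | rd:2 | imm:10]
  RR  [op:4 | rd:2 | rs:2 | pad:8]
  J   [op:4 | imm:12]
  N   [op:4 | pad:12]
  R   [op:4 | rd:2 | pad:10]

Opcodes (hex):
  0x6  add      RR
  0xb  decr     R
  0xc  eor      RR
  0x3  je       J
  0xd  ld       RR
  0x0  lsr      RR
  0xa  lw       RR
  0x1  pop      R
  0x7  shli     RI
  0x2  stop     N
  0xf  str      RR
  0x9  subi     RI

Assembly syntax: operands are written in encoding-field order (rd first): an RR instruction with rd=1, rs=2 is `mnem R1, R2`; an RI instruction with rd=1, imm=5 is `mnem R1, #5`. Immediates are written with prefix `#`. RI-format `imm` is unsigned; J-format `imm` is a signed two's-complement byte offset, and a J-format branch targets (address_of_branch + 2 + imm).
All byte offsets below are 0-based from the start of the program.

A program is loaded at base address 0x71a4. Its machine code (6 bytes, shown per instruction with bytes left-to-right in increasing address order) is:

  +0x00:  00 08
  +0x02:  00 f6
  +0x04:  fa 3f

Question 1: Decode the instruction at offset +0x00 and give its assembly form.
lsr R2, R0

+0x00: 00 08 ⇒ word 0x0800 (little)
  top 4b → 0x0 → lsr [RR]
  rd: (w>>10)&0x3=0x2 → R2
  rs: (w>>8)&0x3=0x0 → R0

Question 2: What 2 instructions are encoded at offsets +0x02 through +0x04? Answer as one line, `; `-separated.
+0x02: 00 f6 ⇒ word 0xf600 (little)
  top 4b → 0xf → str [RR]
  [11:10] rd=1 = R1
  [9:8] rs=2 = R2
+0x04: fa 3f ⇒ word 0x3ffa (little)
  top 4b → 0x3 → je [J]
  [11:0] imm=4090 (s12→-6) = #-6

str R1, R2; je #-6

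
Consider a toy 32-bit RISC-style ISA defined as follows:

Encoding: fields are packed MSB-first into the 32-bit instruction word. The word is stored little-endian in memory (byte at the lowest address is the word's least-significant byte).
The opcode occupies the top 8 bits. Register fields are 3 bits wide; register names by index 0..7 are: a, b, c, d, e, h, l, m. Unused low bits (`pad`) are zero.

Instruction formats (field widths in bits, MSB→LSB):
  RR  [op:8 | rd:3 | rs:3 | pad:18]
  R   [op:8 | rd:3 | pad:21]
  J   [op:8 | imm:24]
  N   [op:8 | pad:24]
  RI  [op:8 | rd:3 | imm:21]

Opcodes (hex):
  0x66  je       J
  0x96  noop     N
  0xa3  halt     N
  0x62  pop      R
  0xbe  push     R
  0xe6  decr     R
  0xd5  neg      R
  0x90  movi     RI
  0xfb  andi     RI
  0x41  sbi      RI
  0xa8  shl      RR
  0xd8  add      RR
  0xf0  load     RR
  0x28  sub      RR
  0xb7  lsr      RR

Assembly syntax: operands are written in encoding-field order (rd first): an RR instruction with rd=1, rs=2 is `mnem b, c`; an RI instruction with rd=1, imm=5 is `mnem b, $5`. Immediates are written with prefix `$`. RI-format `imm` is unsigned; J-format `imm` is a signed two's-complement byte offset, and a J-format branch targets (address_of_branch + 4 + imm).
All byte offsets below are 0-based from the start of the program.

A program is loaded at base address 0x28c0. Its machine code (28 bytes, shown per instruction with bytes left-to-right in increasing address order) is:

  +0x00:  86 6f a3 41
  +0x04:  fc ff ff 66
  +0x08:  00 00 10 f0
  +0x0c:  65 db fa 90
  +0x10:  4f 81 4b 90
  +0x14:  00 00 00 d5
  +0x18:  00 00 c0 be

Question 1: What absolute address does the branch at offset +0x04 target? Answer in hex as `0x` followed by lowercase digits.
+0x04: fc ff ff 66 ⇒ word 0x66fffffc (little)
  opcode bits[31:24]=0x66: je/J
  imm@[23:0]=0xfffffc (s24→-4) ⇒ $-4
  target = base 0x28c0 + off 0x04 + 4 + imm -4 = 0x28c4

0x28c4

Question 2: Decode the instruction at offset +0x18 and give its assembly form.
push l

off 0x18: read 00 00 c0 be as little → 0xbec00000
  op=0xbec00000>>24=0xbe ⇒ push (R)
  rd@[23:21]=0x6 ⇒ l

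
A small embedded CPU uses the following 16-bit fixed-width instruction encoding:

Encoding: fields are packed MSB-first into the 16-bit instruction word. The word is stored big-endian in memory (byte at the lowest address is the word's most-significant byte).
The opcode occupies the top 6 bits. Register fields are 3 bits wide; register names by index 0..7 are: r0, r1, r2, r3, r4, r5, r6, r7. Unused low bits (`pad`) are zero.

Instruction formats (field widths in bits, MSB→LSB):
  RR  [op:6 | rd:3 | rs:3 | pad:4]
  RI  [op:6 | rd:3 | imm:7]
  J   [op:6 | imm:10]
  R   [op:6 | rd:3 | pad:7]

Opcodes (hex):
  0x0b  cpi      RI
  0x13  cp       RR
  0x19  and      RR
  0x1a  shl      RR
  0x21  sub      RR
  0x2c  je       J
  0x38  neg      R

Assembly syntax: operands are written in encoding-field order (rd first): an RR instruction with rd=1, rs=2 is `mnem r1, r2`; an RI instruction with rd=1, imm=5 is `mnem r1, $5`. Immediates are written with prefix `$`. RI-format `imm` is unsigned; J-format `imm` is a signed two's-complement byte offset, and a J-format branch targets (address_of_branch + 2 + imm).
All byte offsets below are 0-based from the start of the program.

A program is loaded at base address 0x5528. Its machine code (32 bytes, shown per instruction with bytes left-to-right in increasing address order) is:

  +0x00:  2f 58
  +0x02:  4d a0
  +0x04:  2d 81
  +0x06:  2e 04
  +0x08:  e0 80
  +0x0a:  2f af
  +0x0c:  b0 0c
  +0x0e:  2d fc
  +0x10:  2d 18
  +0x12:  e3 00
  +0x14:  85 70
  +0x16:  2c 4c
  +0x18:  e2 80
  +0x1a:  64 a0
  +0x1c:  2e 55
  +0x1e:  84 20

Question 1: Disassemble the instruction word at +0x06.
+0x06: 2e 04 ⇒ word 0x2e04 (big)
  top 6b → 0xb → cpi [RI]
  rd@[9:7]=0x4 ⇒ r4
  imm@[6:0]=0x4 ⇒ $4

cpi r4, $4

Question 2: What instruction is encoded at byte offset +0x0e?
cpi r3, $124

+0x0e: 2d fc ⇒ word 0x2dfc (big)
  op=0x2dfc>>10=0xb ⇒ cpi (RI)
  rd@[9:7]=0x3 ⇒ r3
  imm@[6:0]=0x7c ⇒ $124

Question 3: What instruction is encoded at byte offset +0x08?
[08] e0 80 → 0xe080
  op=0xe080>>10=0x38 ⇒ neg (R)
  [9:7] rd=1 = r1

neg r1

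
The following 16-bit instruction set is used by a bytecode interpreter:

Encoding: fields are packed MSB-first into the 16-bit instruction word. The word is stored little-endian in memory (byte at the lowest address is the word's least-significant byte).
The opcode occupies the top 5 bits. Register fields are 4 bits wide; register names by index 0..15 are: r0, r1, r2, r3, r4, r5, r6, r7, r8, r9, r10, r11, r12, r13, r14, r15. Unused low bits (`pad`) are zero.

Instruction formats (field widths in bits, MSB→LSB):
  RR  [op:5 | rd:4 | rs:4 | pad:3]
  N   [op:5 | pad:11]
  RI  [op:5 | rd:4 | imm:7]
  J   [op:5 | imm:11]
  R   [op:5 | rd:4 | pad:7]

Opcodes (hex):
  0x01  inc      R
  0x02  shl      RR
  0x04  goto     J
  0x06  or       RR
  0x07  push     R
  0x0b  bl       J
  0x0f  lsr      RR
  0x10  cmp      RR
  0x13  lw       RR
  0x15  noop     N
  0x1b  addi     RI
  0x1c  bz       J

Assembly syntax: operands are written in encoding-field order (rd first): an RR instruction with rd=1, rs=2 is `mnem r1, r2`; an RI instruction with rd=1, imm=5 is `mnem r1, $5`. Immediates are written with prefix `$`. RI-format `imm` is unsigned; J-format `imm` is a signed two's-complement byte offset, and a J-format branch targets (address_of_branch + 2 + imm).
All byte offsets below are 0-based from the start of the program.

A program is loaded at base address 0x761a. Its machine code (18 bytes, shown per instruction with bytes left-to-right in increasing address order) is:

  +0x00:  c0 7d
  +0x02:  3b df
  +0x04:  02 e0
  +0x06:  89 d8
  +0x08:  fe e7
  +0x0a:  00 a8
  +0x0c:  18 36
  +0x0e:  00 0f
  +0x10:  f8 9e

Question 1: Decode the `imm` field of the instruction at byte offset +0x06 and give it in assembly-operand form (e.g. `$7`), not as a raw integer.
[06] 89 d8 → 0xd889
  top 5b → 0x1b → addi [RI]
  [10:7] rd=1 = r1
  [6:0] imm=9 = $9

$9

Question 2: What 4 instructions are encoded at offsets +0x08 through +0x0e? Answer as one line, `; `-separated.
bz $-2; noop; or r12, r3; inc r14

[08] fe e7 → 0xe7fe
  opcode bits[15:11]=0x1c: bz/J
  imm@[10:0]=0x7fe (s11→-2) ⇒ $-2
[0a] 00 a8 → 0xa800
  opcode bits[15:11]=0x15: noop/N
[0c] 18 36 → 0x3618
  opcode bits[15:11]=0x6: or/RR
  rd@[10:7]=0xc ⇒ r12
  rs@[6:3]=0x3 ⇒ r3
[0e] 00 0f → 0x0f00
  opcode bits[15:11]=0x1: inc/R
  rd@[10:7]=0xe ⇒ r14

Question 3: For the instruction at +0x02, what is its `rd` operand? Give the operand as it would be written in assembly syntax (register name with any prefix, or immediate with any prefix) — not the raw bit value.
@+02  little-endian(3b df) = 0xdf3b
  top 5b → 0x1b → addi [RI]
  rd: (w>>7)&0xf=0xe → r14
  imm: (w>>0)&0x7f=0x3b → $59

r14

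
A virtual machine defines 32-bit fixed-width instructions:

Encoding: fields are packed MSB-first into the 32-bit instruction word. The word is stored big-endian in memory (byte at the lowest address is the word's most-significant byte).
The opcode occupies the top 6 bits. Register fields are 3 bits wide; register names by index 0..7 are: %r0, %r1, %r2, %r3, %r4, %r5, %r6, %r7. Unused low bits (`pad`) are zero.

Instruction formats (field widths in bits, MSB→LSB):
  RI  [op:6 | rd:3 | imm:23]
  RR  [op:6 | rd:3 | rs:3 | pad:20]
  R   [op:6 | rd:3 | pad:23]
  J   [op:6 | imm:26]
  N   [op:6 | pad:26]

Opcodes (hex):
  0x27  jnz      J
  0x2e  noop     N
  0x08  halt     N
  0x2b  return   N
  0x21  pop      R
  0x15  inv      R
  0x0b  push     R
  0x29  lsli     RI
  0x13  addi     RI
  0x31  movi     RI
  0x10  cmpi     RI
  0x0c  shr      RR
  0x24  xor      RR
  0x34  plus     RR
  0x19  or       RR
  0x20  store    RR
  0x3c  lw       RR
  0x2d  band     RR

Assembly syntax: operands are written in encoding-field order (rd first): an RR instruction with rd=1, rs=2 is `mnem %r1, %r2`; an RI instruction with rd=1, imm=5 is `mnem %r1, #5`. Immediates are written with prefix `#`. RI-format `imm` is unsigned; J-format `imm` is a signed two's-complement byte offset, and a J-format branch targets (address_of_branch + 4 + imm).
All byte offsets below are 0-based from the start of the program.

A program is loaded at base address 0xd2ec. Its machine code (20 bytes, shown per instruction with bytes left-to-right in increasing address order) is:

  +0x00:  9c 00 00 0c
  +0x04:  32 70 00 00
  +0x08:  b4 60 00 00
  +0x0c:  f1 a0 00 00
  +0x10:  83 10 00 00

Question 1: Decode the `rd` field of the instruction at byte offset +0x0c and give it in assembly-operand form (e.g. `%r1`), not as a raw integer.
+0x0c: f1 a0 00 00 ⇒ word 0xf1a00000 (big)
  top 6b → 0x3c → lw [RR]
  [25:23] rd=3 = %r3
  [22:20] rs=2 = %r2

%r3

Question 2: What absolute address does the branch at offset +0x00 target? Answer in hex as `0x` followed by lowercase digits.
[00] 9c 00 00 0c → 0x9c00000c
  op=0x9c00000c>>26=0x27 ⇒ jnz (J)
  imm@[25:0]=0xc ⇒ #12
  target = base 0xd2ec + off 0x00 + 4 + imm 12 = 0xd2fc

0xd2fc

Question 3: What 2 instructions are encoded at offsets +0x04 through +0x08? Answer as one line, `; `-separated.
shr %r4, %r7; band %r0, %r6

[04] 32 70 00 00 → 0x32700000
  opcode bits[31:26]=0xc: shr/RR
  rd: (w>>23)&0x7=0x4 → %r4
  rs: (w>>20)&0x7=0x7 → %r7
[08] b4 60 00 00 → 0xb4600000
  opcode bits[31:26]=0x2d: band/RR
  rd: (w>>23)&0x7=0x0 → %r0
  rs: (w>>20)&0x7=0x6 → %r6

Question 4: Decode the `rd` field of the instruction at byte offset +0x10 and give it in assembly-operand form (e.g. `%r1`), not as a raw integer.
[10] 83 10 00 00 → 0x83100000
  opcode bits[31:26]=0x20: store/RR
  rd: (w>>23)&0x7=0x6 → %r6
  rs: (w>>20)&0x7=0x1 → %r1

%r6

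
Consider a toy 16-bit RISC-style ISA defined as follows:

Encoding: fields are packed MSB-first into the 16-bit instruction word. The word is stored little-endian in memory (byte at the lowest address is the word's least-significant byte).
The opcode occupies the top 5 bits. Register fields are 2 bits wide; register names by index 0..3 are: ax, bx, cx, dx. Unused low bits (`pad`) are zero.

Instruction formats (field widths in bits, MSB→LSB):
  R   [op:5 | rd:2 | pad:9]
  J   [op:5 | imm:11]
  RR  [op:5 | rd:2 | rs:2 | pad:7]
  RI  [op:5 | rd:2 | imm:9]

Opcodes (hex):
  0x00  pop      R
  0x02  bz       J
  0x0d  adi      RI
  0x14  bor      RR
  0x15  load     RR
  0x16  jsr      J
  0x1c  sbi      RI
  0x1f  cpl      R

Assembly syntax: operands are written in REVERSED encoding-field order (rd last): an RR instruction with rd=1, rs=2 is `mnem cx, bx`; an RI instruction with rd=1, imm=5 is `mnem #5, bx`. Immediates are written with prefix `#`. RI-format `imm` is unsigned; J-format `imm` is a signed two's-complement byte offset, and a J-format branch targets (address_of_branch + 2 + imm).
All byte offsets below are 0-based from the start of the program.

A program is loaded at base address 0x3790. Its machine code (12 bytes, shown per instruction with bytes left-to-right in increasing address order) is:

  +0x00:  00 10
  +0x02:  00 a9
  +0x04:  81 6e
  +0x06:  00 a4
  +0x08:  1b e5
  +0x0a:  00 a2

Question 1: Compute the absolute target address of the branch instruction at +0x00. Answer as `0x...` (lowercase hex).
0x3792

off 0x00: read 00 10 as little → 0x1000
  op=0x1000>>11=0x2 ⇒ bz (J)
  imm: (w>>0)&0x7ff=0x0 → #0
  target = base 0x3790 + off 0x00 + 2 + imm 0 = 0x3792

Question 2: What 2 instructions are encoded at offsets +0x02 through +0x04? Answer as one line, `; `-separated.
+0x02: 00 a9 ⇒ word 0xa900 (little)
  top 5b → 0x15 → load [RR]
  rd: (w>>9)&0x3=0x0 → ax
  rs: (w>>7)&0x3=0x2 → cx
+0x04: 81 6e ⇒ word 0x6e81 (little)
  top 5b → 0xd → adi [RI]
  rd: (w>>9)&0x3=0x3 → dx
  imm: (w>>0)&0x1ff=0x81 → #129

load cx, ax; adi #129, dx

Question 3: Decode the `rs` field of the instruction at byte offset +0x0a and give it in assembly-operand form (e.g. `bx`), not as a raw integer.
+0x0a: 00 a2 ⇒ word 0xa200 (little)
  opcode bits[15:11]=0x14: bor/RR
  rd: (w>>9)&0x3=0x1 → bx
  rs: (w>>7)&0x3=0x0 → ax

ax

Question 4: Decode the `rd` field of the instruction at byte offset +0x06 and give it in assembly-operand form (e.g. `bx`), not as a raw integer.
[06] 00 a4 → 0xa400
  op=0xa400>>11=0x14 ⇒ bor (RR)
  rd@[10:9]=0x2 ⇒ cx
  rs@[8:7]=0x0 ⇒ ax

cx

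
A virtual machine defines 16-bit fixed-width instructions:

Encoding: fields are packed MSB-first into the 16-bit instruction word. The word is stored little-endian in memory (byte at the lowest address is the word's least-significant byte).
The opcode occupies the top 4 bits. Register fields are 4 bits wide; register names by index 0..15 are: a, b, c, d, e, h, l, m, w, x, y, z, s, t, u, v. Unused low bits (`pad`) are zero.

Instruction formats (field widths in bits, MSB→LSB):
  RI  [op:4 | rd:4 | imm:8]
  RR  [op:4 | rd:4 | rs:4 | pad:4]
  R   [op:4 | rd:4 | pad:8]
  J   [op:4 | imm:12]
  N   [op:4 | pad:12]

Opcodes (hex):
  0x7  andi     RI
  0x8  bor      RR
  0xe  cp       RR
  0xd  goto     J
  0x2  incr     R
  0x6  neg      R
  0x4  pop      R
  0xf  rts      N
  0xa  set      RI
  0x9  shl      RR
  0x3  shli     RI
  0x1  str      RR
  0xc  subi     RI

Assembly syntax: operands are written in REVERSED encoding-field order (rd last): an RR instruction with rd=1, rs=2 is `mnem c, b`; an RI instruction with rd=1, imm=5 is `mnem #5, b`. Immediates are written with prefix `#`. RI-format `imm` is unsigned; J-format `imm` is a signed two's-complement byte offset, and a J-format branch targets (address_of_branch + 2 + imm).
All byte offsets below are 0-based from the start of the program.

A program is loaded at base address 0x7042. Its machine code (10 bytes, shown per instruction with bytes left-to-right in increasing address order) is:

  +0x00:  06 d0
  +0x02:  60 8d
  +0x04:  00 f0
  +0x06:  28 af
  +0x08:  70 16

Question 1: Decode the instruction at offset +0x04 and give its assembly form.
+0x04: 00 f0 ⇒ word 0xf000 (little)
  op=0xf000>>12=0xf ⇒ rts (N)

rts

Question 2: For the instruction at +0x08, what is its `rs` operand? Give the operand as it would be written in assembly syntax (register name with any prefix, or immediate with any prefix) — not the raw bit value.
m

off 0x08: read 70 16 as little → 0x1670
  opcode bits[15:12]=0x1: str/RR
  [11:8] rd=6 = l
  [7:4] rs=7 = m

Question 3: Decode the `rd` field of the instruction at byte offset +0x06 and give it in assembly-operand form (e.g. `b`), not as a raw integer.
+0x06: 28 af ⇒ word 0xaf28 (little)
  op=0xaf28>>12=0xa ⇒ set (RI)
  rd: (w>>8)&0xf=0xf → v
  imm: (w>>0)&0xff=0x28 → #40

v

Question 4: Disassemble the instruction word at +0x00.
+0x00: 06 d0 ⇒ word 0xd006 (little)
  op=0xd006>>12=0xd ⇒ goto (J)
  imm@[11:0]=0x6 ⇒ #6

goto #6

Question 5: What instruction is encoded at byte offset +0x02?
@+02  little-endian(60 8d) = 0x8d60
  top 4b → 0x8 → bor [RR]
  [11:8] rd=13 = t
  [7:4] rs=6 = l

bor l, t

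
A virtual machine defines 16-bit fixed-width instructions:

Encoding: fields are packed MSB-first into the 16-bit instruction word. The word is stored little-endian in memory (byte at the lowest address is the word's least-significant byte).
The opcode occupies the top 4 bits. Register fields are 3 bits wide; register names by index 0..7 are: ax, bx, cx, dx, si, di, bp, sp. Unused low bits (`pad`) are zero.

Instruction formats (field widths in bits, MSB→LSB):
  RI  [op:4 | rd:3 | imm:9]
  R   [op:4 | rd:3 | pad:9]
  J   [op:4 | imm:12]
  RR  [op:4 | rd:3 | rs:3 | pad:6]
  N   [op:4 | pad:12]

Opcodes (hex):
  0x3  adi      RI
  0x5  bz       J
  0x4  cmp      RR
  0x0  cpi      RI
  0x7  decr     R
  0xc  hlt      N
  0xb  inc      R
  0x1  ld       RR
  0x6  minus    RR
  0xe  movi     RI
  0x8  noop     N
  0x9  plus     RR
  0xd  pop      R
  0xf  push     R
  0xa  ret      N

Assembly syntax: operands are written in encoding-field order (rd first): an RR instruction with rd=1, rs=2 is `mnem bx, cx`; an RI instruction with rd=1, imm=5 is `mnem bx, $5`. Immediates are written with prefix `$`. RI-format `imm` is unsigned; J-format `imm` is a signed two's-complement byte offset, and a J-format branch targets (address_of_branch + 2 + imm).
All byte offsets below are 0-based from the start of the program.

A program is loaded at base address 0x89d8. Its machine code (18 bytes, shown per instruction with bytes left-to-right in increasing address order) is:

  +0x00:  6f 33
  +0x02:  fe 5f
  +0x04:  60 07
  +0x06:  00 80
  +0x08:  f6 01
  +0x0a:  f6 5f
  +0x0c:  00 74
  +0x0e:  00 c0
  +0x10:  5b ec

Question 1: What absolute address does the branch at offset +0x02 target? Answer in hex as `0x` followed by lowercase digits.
0x89da

+0x02: fe 5f ⇒ word 0x5ffe (little)
  opcode bits[15:12]=0x5: bz/J
  imm@[11:0]=0xffe (s12→-2) ⇒ $-2
  target = base 0x89d8 + off 0x02 + 2 + imm -2 = 0x89da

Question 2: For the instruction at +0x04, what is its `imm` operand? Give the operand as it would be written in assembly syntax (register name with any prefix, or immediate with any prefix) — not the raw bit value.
$352

[04] 60 07 → 0x0760
  opcode bits[15:12]=0x0: cpi/RI
  rd@[11:9]=0x3 ⇒ dx
  imm@[8:0]=0x160 ⇒ $352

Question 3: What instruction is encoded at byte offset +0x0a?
off 0x0a: read f6 5f as little → 0x5ff6
  opcode bits[15:12]=0x5: bz/J
  [11:0] imm=4086 (s12→-10) = $-10

bz $-10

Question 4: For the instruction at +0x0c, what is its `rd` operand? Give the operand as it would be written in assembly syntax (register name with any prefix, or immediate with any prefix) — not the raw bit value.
cx

off 0x0c: read 00 74 as little → 0x7400
  opcode bits[15:12]=0x7: decr/R
  rd: (w>>9)&0x7=0x2 → cx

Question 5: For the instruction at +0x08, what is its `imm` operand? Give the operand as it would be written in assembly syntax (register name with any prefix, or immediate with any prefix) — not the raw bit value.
$502

off 0x08: read f6 01 as little → 0x01f6
  op=0x01f6>>12=0x0 ⇒ cpi (RI)
  rd@[11:9]=0x0 ⇒ ax
  imm@[8:0]=0x1f6 ⇒ $502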